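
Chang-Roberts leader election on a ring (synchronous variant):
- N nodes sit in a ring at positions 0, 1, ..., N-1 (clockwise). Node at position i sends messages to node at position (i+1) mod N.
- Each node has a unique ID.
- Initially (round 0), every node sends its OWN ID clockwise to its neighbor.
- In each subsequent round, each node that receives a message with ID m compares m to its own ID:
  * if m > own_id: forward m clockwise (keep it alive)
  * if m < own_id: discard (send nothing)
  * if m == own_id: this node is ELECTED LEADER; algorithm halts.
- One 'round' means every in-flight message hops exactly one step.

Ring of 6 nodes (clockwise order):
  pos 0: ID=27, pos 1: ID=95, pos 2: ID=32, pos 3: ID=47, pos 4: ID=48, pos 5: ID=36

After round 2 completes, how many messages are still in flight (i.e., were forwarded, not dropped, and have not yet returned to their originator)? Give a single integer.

Answer: 2

Derivation:
Round 1: pos1(id95) recv 27: drop; pos2(id32) recv 95: fwd; pos3(id47) recv 32: drop; pos4(id48) recv 47: drop; pos5(id36) recv 48: fwd; pos0(id27) recv 36: fwd
Round 2: pos3(id47) recv 95: fwd; pos0(id27) recv 48: fwd; pos1(id95) recv 36: drop
After round 2: 2 messages still in flight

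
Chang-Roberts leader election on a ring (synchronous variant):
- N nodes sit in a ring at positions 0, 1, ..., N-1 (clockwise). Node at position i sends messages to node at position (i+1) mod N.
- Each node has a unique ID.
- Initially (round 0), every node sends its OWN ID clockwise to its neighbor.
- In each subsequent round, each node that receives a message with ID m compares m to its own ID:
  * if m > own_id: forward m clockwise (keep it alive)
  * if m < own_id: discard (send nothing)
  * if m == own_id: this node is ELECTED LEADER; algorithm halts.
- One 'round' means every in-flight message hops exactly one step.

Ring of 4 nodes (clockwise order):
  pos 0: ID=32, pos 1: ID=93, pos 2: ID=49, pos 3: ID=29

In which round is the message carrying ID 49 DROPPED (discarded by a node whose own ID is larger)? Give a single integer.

Round 1: pos1(id93) recv 32: drop; pos2(id49) recv 93: fwd; pos3(id29) recv 49: fwd; pos0(id32) recv 29: drop
Round 2: pos3(id29) recv 93: fwd; pos0(id32) recv 49: fwd
Round 3: pos0(id32) recv 93: fwd; pos1(id93) recv 49: drop
Round 4: pos1(id93) recv 93: ELECTED
Message ID 49 originates at pos 2; dropped at pos 1 in round 3

Answer: 3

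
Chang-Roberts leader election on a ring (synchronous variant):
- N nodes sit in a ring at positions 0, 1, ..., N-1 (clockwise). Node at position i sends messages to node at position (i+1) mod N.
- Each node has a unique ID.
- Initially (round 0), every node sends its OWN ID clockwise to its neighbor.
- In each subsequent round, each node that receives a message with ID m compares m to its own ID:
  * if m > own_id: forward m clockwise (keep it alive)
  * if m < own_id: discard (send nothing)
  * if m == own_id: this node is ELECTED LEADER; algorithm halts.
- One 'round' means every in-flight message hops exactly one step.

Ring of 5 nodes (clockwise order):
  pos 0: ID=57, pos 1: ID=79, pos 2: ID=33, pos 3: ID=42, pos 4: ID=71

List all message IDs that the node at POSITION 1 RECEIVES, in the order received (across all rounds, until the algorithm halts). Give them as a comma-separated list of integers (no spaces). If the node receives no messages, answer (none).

Answer: 57,71,79

Derivation:
Round 1: pos1(id79) recv 57: drop; pos2(id33) recv 79: fwd; pos3(id42) recv 33: drop; pos4(id71) recv 42: drop; pos0(id57) recv 71: fwd
Round 2: pos3(id42) recv 79: fwd; pos1(id79) recv 71: drop
Round 3: pos4(id71) recv 79: fwd
Round 4: pos0(id57) recv 79: fwd
Round 5: pos1(id79) recv 79: ELECTED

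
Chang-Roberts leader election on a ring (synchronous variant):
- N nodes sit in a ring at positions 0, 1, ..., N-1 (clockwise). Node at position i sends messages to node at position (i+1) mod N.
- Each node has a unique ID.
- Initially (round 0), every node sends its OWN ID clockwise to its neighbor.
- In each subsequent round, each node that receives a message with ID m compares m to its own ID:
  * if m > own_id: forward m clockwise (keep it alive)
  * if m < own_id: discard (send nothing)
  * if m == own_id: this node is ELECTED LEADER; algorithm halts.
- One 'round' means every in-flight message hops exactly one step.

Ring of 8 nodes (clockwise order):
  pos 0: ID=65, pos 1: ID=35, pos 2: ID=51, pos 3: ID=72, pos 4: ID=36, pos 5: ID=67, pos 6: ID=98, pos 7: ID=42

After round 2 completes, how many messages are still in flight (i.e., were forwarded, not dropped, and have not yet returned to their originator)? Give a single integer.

Answer: 3

Derivation:
Round 1: pos1(id35) recv 65: fwd; pos2(id51) recv 35: drop; pos3(id72) recv 51: drop; pos4(id36) recv 72: fwd; pos5(id67) recv 36: drop; pos6(id98) recv 67: drop; pos7(id42) recv 98: fwd; pos0(id65) recv 42: drop
Round 2: pos2(id51) recv 65: fwd; pos5(id67) recv 72: fwd; pos0(id65) recv 98: fwd
After round 2: 3 messages still in flight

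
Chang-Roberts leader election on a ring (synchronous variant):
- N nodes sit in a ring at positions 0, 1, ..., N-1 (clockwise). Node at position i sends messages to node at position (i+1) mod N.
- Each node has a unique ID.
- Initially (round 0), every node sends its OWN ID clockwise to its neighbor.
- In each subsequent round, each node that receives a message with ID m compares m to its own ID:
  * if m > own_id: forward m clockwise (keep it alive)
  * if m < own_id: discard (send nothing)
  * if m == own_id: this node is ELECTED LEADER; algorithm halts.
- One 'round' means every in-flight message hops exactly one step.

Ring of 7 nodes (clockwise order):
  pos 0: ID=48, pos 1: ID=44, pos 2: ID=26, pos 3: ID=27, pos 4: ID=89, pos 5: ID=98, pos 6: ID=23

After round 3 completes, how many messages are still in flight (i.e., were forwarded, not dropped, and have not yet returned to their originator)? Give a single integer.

Answer: 2

Derivation:
Round 1: pos1(id44) recv 48: fwd; pos2(id26) recv 44: fwd; pos3(id27) recv 26: drop; pos4(id89) recv 27: drop; pos5(id98) recv 89: drop; pos6(id23) recv 98: fwd; pos0(id48) recv 23: drop
Round 2: pos2(id26) recv 48: fwd; pos3(id27) recv 44: fwd; pos0(id48) recv 98: fwd
Round 3: pos3(id27) recv 48: fwd; pos4(id89) recv 44: drop; pos1(id44) recv 98: fwd
After round 3: 2 messages still in flight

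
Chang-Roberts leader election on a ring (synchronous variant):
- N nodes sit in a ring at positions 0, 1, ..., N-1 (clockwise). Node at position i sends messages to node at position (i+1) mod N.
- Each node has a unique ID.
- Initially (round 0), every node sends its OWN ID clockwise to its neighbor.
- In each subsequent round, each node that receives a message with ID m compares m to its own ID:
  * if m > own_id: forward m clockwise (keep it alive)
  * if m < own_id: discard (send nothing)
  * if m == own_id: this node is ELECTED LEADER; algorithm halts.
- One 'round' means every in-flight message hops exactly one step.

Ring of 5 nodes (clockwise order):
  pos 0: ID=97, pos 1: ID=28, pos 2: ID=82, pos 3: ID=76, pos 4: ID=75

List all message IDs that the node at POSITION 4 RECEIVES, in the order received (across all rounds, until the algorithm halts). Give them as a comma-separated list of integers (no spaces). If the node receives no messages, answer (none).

Answer: 76,82,97

Derivation:
Round 1: pos1(id28) recv 97: fwd; pos2(id82) recv 28: drop; pos3(id76) recv 82: fwd; pos4(id75) recv 76: fwd; pos0(id97) recv 75: drop
Round 2: pos2(id82) recv 97: fwd; pos4(id75) recv 82: fwd; pos0(id97) recv 76: drop
Round 3: pos3(id76) recv 97: fwd; pos0(id97) recv 82: drop
Round 4: pos4(id75) recv 97: fwd
Round 5: pos0(id97) recv 97: ELECTED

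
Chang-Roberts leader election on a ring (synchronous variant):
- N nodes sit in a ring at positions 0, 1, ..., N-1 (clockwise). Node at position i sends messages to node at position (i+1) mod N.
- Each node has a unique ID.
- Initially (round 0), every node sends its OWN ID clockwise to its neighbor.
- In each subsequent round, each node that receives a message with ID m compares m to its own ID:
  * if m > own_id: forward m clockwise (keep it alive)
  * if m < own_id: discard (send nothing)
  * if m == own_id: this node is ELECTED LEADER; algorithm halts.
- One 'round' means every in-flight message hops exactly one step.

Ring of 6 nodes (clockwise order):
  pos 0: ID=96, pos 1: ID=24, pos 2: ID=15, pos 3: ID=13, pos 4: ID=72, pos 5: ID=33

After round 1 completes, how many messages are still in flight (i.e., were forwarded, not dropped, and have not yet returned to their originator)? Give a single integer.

Round 1: pos1(id24) recv 96: fwd; pos2(id15) recv 24: fwd; pos3(id13) recv 15: fwd; pos4(id72) recv 13: drop; pos5(id33) recv 72: fwd; pos0(id96) recv 33: drop
After round 1: 4 messages still in flight

Answer: 4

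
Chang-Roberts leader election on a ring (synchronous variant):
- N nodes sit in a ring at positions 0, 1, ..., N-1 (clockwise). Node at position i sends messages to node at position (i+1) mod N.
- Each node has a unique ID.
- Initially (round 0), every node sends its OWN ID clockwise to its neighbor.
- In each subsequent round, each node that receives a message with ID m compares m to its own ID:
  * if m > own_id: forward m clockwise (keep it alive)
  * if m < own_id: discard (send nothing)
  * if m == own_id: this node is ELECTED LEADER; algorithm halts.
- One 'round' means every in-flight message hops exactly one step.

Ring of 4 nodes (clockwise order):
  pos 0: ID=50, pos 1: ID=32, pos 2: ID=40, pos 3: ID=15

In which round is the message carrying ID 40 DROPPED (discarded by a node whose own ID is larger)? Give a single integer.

Answer: 2

Derivation:
Round 1: pos1(id32) recv 50: fwd; pos2(id40) recv 32: drop; pos3(id15) recv 40: fwd; pos0(id50) recv 15: drop
Round 2: pos2(id40) recv 50: fwd; pos0(id50) recv 40: drop
Round 3: pos3(id15) recv 50: fwd
Round 4: pos0(id50) recv 50: ELECTED
Message ID 40 originates at pos 2; dropped at pos 0 in round 2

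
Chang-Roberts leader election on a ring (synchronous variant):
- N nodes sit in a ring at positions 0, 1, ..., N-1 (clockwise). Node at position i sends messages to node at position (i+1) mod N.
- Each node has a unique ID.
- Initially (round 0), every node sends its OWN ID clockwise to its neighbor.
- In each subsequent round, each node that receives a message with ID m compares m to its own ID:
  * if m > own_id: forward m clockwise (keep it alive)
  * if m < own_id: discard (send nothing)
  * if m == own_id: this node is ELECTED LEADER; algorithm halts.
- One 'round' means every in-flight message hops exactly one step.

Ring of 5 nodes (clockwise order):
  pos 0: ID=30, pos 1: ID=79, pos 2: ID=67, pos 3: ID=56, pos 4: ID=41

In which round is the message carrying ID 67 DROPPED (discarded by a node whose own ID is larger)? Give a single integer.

Round 1: pos1(id79) recv 30: drop; pos2(id67) recv 79: fwd; pos3(id56) recv 67: fwd; pos4(id41) recv 56: fwd; pos0(id30) recv 41: fwd
Round 2: pos3(id56) recv 79: fwd; pos4(id41) recv 67: fwd; pos0(id30) recv 56: fwd; pos1(id79) recv 41: drop
Round 3: pos4(id41) recv 79: fwd; pos0(id30) recv 67: fwd; pos1(id79) recv 56: drop
Round 4: pos0(id30) recv 79: fwd; pos1(id79) recv 67: drop
Round 5: pos1(id79) recv 79: ELECTED
Message ID 67 originates at pos 2; dropped at pos 1 in round 4

Answer: 4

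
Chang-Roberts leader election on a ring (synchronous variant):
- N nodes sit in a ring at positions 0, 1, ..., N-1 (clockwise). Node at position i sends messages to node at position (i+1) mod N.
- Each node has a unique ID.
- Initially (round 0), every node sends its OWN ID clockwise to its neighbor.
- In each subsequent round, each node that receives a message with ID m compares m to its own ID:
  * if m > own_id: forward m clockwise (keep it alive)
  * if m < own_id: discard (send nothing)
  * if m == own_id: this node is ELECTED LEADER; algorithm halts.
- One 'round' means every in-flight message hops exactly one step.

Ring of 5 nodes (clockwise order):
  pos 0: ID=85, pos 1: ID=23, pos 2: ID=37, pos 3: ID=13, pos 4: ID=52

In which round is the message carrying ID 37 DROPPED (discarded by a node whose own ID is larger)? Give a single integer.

Answer: 2

Derivation:
Round 1: pos1(id23) recv 85: fwd; pos2(id37) recv 23: drop; pos3(id13) recv 37: fwd; pos4(id52) recv 13: drop; pos0(id85) recv 52: drop
Round 2: pos2(id37) recv 85: fwd; pos4(id52) recv 37: drop
Round 3: pos3(id13) recv 85: fwd
Round 4: pos4(id52) recv 85: fwd
Round 5: pos0(id85) recv 85: ELECTED
Message ID 37 originates at pos 2; dropped at pos 4 in round 2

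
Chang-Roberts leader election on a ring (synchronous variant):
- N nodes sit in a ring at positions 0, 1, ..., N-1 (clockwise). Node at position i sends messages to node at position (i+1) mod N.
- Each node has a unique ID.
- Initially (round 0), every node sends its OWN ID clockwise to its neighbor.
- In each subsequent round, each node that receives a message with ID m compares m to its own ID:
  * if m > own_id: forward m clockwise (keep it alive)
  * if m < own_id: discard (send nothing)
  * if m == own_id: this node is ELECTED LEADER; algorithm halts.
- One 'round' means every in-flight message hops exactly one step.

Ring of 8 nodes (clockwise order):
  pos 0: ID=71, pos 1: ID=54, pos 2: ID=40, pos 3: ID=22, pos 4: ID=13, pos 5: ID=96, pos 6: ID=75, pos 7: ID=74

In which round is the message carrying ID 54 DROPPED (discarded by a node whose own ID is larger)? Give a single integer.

Answer: 4

Derivation:
Round 1: pos1(id54) recv 71: fwd; pos2(id40) recv 54: fwd; pos3(id22) recv 40: fwd; pos4(id13) recv 22: fwd; pos5(id96) recv 13: drop; pos6(id75) recv 96: fwd; pos7(id74) recv 75: fwd; pos0(id71) recv 74: fwd
Round 2: pos2(id40) recv 71: fwd; pos3(id22) recv 54: fwd; pos4(id13) recv 40: fwd; pos5(id96) recv 22: drop; pos7(id74) recv 96: fwd; pos0(id71) recv 75: fwd; pos1(id54) recv 74: fwd
Round 3: pos3(id22) recv 71: fwd; pos4(id13) recv 54: fwd; pos5(id96) recv 40: drop; pos0(id71) recv 96: fwd; pos1(id54) recv 75: fwd; pos2(id40) recv 74: fwd
Round 4: pos4(id13) recv 71: fwd; pos5(id96) recv 54: drop; pos1(id54) recv 96: fwd; pos2(id40) recv 75: fwd; pos3(id22) recv 74: fwd
Round 5: pos5(id96) recv 71: drop; pos2(id40) recv 96: fwd; pos3(id22) recv 75: fwd; pos4(id13) recv 74: fwd
Round 6: pos3(id22) recv 96: fwd; pos4(id13) recv 75: fwd; pos5(id96) recv 74: drop
Round 7: pos4(id13) recv 96: fwd; pos5(id96) recv 75: drop
Round 8: pos5(id96) recv 96: ELECTED
Message ID 54 originates at pos 1; dropped at pos 5 in round 4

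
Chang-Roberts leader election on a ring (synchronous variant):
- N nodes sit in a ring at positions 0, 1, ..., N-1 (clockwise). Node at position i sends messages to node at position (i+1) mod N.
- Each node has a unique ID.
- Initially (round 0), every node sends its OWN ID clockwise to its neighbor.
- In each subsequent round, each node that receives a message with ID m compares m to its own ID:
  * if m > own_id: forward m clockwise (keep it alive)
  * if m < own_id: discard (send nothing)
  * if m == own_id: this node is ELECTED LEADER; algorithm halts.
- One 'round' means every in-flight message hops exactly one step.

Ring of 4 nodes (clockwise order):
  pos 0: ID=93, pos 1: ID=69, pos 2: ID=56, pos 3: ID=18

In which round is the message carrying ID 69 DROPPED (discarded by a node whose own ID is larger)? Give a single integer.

Round 1: pos1(id69) recv 93: fwd; pos2(id56) recv 69: fwd; pos3(id18) recv 56: fwd; pos0(id93) recv 18: drop
Round 2: pos2(id56) recv 93: fwd; pos3(id18) recv 69: fwd; pos0(id93) recv 56: drop
Round 3: pos3(id18) recv 93: fwd; pos0(id93) recv 69: drop
Round 4: pos0(id93) recv 93: ELECTED
Message ID 69 originates at pos 1; dropped at pos 0 in round 3

Answer: 3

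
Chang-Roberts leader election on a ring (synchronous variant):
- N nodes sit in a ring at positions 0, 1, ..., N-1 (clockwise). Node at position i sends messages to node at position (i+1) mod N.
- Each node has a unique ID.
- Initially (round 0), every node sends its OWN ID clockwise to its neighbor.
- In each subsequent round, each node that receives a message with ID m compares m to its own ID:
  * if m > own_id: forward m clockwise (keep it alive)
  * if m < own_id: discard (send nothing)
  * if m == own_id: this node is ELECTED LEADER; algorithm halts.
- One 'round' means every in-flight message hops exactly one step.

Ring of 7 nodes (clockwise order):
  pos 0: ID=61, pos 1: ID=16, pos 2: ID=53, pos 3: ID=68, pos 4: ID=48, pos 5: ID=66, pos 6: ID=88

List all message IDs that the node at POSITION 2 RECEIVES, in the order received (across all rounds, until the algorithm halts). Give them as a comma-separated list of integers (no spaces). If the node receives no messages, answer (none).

Answer: 16,61,88

Derivation:
Round 1: pos1(id16) recv 61: fwd; pos2(id53) recv 16: drop; pos3(id68) recv 53: drop; pos4(id48) recv 68: fwd; pos5(id66) recv 48: drop; pos6(id88) recv 66: drop; pos0(id61) recv 88: fwd
Round 2: pos2(id53) recv 61: fwd; pos5(id66) recv 68: fwd; pos1(id16) recv 88: fwd
Round 3: pos3(id68) recv 61: drop; pos6(id88) recv 68: drop; pos2(id53) recv 88: fwd
Round 4: pos3(id68) recv 88: fwd
Round 5: pos4(id48) recv 88: fwd
Round 6: pos5(id66) recv 88: fwd
Round 7: pos6(id88) recv 88: ELECTED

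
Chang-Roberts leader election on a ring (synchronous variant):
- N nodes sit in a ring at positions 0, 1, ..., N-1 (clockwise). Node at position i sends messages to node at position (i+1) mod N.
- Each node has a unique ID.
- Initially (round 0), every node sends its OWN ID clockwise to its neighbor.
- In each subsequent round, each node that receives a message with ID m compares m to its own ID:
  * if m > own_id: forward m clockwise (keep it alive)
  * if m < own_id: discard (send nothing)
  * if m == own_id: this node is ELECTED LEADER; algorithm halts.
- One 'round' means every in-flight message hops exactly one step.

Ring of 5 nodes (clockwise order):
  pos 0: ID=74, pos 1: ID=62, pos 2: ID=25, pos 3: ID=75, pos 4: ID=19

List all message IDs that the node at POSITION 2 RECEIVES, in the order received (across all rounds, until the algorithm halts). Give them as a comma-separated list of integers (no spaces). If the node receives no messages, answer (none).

Round 1: pos1(id62) recv 74: fwd; pos2(id25) recv 62: fwd; pos3(id75) recv 25: drop; pos4(id19) recv 75: fwd; pos0(id74) recv 19: drop
Round 2: pos2(id25) recv 74: fwd; pos3(id75) recv 62: drop; pos0(id74) recv 75: fwd
Round 3: pos3(id75) recv 74: drop; pos1(id62) recv 75: fwd
Round 4: pos2(id25) recv 75: fwd
Round 5: pos3(id75) recv 75: ELECTED

Answer: 62,74,75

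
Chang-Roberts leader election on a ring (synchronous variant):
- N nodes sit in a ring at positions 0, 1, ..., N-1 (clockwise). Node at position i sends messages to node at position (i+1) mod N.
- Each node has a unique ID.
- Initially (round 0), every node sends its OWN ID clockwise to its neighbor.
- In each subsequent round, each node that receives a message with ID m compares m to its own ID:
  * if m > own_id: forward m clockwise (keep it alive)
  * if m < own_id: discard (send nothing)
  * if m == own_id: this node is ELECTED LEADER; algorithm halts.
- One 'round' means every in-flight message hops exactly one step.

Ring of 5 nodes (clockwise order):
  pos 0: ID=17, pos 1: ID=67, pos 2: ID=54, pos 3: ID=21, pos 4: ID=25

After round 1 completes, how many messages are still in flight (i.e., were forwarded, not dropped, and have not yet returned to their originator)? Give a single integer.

Round 1: pos1(id67) recv 17: drop; pos2(id54) recv 67: fwd; pos3(id21) recv 54: fwd; pos4(id25) recv 21: drop; pos0(id17) recv 25: fwd
After round 1: 3 messages still in flight

Answer: 3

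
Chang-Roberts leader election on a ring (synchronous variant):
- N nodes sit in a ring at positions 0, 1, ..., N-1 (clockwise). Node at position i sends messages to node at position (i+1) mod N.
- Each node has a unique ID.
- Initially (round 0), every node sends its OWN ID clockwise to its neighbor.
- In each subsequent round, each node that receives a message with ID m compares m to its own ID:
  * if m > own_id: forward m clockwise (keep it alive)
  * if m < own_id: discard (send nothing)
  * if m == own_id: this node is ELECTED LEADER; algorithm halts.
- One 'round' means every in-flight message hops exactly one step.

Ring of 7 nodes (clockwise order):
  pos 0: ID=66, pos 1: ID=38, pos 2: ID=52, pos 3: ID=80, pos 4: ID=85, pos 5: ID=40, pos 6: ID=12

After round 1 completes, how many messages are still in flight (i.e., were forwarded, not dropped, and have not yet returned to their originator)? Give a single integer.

Round 1: pos1(id38) recv 66: fwd; pos2(id52) recv 38: drop; pos3(id80) recv 52: drop; pos4(id85) recv 80: drop; pos5(id40) recv 85: fwd; pos6(id12) recv 40: fwd; pos0(id66) recv 12: drop
After round 1: 3 messages still in flight

Answer: 3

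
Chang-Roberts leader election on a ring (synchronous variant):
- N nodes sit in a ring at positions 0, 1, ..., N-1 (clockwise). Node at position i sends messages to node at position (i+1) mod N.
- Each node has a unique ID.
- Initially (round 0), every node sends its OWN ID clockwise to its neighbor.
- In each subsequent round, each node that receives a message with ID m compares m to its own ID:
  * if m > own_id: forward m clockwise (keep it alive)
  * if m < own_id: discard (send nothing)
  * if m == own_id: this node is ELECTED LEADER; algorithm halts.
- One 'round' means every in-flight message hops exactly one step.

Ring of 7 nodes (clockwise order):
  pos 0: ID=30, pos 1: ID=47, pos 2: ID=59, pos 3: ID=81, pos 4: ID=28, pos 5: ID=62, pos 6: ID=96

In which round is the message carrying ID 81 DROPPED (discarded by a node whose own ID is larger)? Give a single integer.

Round 1: pos1(id47) recv 30: drop; pos2(id59) recv 47: drop; pos3(id81) recv 59: drop; pos4(id28) recv 81: fwd; pos5(id62) recv 28: drop; pos6(id96) recv 62: drop; pos0(id30) recv 96: fwd
Round 2: pos5(id62) recv 81: fwd; pos1(id47) recv 96: fwd
Round 3: pos6(id96) recv 81: drop; pos2(id59) recv 96: fwd
Round 4: pos3(id81) recv 96: fwd
Round 5: pos4(id28) recv 96: fwd
Round 6: pos5(id62) recv 96: fwd
Round 7: pos6(id96) recv 96: ELECTED
Message ID 81 originates at pos 3; dropped at pos 6 in round 3

Answer: 3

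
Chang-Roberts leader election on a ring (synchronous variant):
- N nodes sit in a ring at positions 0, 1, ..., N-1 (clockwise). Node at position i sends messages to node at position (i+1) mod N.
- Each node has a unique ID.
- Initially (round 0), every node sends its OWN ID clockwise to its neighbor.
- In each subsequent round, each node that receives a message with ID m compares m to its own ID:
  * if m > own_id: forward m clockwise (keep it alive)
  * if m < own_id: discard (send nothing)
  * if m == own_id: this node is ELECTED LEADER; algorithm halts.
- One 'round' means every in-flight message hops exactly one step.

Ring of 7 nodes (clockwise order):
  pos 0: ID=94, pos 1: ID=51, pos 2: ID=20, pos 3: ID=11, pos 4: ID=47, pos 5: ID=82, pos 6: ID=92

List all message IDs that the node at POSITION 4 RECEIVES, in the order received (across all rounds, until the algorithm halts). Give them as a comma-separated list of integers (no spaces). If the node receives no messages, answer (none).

Round 1: pos1(id51) recv 94: fwd; pos2(id20) recv 51: fwd; pos3(id11) recv 20: fwd; pos4(id47) recv 11: drop; pos5(id82) recv 47: drop; pos6(id92) recv 82: drop; pos0(id94) recv 92: drop
Round 2: pos2(id20) recv 94: fwd; pos3(id11) recv 51: fwd; pos4(id47) recv 20: drop
Round 3: pos3(id11) recv 94: fwd; pos4(id47) recv 51: fwd
Round 4: pos4(id47) recv 94: fwd; pos5(id82) recv 51: drop
Round 5: pos5(id82) recv 94: fwd
Round 6: pos6(id92) recv 94: fwd
Round 7: pos0(id94) recv 94: ELECTED

Answer: 11,20,51,94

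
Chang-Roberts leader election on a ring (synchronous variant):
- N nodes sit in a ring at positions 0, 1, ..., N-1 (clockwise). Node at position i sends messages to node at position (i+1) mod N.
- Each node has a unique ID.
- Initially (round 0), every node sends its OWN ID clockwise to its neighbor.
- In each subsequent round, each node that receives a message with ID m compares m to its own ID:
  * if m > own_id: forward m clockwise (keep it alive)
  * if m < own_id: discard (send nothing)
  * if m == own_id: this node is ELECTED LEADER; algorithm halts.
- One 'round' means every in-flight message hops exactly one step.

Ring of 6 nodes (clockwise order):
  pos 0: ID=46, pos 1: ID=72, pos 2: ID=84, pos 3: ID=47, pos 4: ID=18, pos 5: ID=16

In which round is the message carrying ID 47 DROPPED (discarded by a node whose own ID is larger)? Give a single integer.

Answer: 4

Derivation:
Round 1: pos1(id72) recv 46: drop; pos2(id84) recv 72: drop; pos3(id47) recv 84: fwd; pos4(id18) recv 47: fwd; pos5(id16) recv 18: fwd; pos0(id46) recv 16: drop
Round 2: pos4(id18) recv 84: fwd; pos5(id16) recv 47: fwd; pos0(id46) recv 18: drop
Round 3: pos5(id16) recv 84: fwd; pos0(id46) recv 47: fwd
Round 4: pos0(id46) recv 84: fwd; pos1(id72) recv 47: drop
Round 5: pos1(id72) recv 84: fwd
Round 6: pos2(id84) recv 84: ELECTED
Message ID 47 originates at pos 3; dropped at pos 1 in round 4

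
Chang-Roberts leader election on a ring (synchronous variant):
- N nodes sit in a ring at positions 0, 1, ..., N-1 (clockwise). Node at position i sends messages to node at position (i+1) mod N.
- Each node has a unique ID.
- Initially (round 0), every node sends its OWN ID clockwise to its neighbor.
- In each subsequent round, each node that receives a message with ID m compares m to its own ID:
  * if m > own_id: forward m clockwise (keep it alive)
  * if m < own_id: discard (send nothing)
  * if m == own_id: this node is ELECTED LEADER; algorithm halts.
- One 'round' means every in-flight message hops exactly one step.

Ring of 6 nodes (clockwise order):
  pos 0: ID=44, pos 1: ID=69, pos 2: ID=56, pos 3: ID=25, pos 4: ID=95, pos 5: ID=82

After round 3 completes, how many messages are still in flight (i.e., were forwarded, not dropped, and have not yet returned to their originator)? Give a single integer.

Answer: 2

Derivation:
Round 1: pos1(id69) recv 44: drop; pos2(id56) recv 69: fwd; pos3(id25) recv 56: fwd; pos4(id95) recv 25: drop; pos5(id82) recv 95: fwd; pos0(id44) recv 82: fwd
Round 2: pos3(id25) recv 69: fwd; pos4(id95) recv 56: drop; pos0(id44) recv 95: fwd; pos1(id69) recv 82: fwd
Round 3: pos4(id95) recv 69: drop; pos1(id69) recv 95: fwd; pos2(id56) recv 82: fwd
After round 3: 2 messages still in flight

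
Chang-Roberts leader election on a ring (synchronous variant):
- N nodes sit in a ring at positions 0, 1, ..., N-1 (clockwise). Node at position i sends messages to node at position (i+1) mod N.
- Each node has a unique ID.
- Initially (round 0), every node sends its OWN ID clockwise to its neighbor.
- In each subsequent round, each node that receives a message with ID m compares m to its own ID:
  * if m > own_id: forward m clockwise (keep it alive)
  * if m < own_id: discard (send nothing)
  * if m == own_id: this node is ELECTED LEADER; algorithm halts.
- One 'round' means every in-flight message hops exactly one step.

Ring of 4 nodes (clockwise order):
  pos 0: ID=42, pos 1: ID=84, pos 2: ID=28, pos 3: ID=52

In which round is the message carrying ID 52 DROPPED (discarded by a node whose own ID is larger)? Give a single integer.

Round 1: pos1(id84) recv 42: drop; pos2(id28) recv 84: fwd; pos3(id52) recv 28: drop; pos0(id42) recv 52: fwd
Round 2: pos3(id52) recv 84: fwd; pos1(id84) recv 52: drop
Round 3: pos0(id42) recv 84: fwd
Round 4: pos1(id84) recv 84: ELECTED
Message ID 52 originates at pos 3; dropped at pos 1 in round 2

Answer: 2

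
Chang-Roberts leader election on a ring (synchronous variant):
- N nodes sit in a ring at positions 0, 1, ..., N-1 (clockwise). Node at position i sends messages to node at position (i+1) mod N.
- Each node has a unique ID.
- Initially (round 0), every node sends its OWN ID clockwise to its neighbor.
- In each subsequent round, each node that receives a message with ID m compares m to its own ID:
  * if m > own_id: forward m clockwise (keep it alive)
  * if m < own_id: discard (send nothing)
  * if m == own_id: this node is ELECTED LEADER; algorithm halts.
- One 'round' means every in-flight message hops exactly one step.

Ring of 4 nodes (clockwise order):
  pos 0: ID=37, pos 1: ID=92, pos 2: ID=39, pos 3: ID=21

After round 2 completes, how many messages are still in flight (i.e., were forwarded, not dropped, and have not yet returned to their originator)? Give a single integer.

Answer: 2

Derivation:
Round 1: pos1(id92) recv 37: drop; pos2(id39) recv 92: fwd; pos3(id21) recv 39: fwd; pos0(id37) recv 21: drop
Round 2: pos3(id21) recv 92: fwd; pos0(id37) recv 39: fwd
After round 2: 2 messages still in flight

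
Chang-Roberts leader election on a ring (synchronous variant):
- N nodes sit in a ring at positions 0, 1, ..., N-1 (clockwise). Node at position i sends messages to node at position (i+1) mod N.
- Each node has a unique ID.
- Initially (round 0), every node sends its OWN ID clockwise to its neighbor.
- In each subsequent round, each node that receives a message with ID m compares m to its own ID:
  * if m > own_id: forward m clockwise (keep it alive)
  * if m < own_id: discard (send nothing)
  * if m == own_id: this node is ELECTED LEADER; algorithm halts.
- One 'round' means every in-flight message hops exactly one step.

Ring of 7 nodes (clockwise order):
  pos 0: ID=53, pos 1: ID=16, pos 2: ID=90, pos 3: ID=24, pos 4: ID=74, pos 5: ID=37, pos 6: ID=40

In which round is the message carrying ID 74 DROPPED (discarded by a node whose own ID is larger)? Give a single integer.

Round 1: pos1(id16) recv 53: fwd; pos2(id90) recv 16: drop; pos3(id24) recv 90: fwd; pos4(id74) recv 24: drop; pos5(id37) recv 74: fwd; pos6(id40) recv 37: drop; pos0(id53) recv 40: drop
Round 2: pos2(id90) recv 53: drop; pos4(id74) recv 90: fwd; pos6(id40) recv 74: fwd
Round 3: pos5(id37) recv 90: fwd; pos0(id53) recv 74: fwd
Round 4: pos6(id40) recv 90: fwd; pos1(id16) recv 74: fwd
Round 5: pos0(id53) recv 90: fwd; pos2(id90) recv 74: drop
Round 6: pos1(id16) recv 90: fwd
Round 7: pos2(id90) recv 90: ELECTED
Message ID 74 originates at pos 4; dropped at pos 2 in round 5

Answer: 5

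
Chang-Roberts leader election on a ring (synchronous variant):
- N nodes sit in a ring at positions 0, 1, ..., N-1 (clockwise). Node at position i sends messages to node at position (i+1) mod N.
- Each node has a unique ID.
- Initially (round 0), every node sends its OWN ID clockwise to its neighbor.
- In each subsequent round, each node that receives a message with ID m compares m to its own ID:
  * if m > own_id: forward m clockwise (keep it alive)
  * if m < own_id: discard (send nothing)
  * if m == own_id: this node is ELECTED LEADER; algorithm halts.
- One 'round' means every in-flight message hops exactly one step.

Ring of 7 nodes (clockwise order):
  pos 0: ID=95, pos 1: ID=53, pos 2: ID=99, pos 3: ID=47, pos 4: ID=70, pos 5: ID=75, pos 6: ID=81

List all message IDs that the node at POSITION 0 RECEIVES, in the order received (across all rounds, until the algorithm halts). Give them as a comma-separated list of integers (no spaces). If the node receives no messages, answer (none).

Round 1: pos1(id53) recv 95: fwd; pos2(id99) recv 53: drop; pos3(id47) recv 99: fwd; pos4(id70) recv 47: drop; pos5(id75) recv 70: drop; pos6(id81) recv 75: drop; pos0(id95) recv 81: drop
Round 2: pos2(id99) recv 95: drop; pos4(id70) recv 99: fwd
Round 3: pos5(id75) recv 99: fwd
Round 4: pos6(id81) recv 99: fwd
Round 5: pos0(id95) recv 99: fwd
Round 6: pos1(id53) recv 99: fwd
Round 7: pos2(id99) recv 99: ELECTED

Answer: 81,99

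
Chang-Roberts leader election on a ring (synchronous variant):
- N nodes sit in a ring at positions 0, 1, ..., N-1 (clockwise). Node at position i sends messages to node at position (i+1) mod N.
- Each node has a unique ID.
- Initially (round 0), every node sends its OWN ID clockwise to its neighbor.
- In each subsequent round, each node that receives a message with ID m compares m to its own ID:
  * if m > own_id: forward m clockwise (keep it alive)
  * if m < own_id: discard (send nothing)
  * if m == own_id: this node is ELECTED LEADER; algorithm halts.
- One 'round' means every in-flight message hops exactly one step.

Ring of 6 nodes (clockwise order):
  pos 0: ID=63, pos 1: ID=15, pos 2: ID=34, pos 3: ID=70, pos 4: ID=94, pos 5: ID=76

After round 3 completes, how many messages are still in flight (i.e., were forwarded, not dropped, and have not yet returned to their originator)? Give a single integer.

Answer: 2

Derivation:
Round 1: pos1(id15) recv 63: fwd; pos2(id34) recv 15: drop; pos3(id70) recv 34: drop; pos4(id94) recv 70: drop; pos5(id76) recv 94: fwd; pos0(id63) recv 76: fwd
Round 2: pos2(id34) recv 63: fwd; pos0(id63) recv 94: fwd; pos1(id15) recv 76: fwd
Round 3: pos3(id70) recv 63: drop; pos1(id15) recv 94: fwd; pos2(id34) recv 76: fwd
After round 3: 2 messages still in flight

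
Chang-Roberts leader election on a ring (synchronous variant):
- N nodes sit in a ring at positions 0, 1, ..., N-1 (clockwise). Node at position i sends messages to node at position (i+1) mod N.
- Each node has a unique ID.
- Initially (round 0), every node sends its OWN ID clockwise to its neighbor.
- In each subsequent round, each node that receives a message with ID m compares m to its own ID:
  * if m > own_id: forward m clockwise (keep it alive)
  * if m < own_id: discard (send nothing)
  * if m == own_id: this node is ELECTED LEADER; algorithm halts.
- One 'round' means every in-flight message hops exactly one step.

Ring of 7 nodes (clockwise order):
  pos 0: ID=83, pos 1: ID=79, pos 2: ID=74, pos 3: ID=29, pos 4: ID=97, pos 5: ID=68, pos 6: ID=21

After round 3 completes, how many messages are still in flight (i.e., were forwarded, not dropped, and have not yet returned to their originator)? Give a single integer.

Answer: 2

Derivation:
Round 1: pos1(id79) recv 83: fwd; pos2(id74) recv 79: fwd; pos3(id29) recv 74: fwd; pos4(id97) recv 29: drop; pos5(id68) recv 97: fwd; pos6(id21) recv 68: fwd; pos0(id83) recv 21: drop
Round 2: pos2(id74) recv 83: fwd; pos3(id29) recv 79: fwd; pos4(id97) recv 74: drop; pos6(id21) recv 97: fwd; pos0(id83) recv 68: drop
Round 3: pos3(id29) recv 83: fwd; pos4(id97) recv 79: drop; pos0(id83) recv 97: fwd
After round 3: 2 messages still in flight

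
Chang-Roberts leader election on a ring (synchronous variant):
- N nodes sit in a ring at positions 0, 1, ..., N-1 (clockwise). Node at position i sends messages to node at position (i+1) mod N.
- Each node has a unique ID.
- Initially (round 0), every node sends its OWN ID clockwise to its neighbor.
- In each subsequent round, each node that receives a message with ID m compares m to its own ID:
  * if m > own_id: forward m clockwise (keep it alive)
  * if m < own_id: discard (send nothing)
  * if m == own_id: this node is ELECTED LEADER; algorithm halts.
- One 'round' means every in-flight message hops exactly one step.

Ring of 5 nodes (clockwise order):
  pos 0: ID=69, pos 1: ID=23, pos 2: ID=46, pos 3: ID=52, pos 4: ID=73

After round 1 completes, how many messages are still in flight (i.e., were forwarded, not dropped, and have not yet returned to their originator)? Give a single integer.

Round 1: pos1(id23) recv 69: fwd; pos2(id46) recv 23: drop; pos3(id52) recv 46: drop; pos4(id73) recv 52: drop; pos0(id69) recv 73: fwd
After round 1: 2 messages still in flight

Answer: 2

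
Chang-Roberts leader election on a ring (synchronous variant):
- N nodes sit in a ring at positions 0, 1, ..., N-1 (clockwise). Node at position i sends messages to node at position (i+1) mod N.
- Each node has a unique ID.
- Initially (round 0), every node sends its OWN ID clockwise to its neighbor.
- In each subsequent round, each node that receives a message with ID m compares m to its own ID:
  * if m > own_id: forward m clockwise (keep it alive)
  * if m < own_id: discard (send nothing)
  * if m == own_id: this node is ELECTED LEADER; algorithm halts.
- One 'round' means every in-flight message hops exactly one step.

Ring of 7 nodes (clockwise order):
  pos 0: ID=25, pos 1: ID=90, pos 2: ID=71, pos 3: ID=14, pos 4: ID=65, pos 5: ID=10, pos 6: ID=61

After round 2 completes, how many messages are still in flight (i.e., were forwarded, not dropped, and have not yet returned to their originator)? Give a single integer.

Answer: 3

Derivation:
Round 1: pos1(id90) recv 25: drop; pos2(id71) recv 90: fwd; pos3(id14) recv 71: fwd; pos4(id65) recv 14: drop; pos5(id10) recv 65: fwd; pos6(id61) recv 10: drop; pos0(id25) recv 61: fwd
Round 2: pos3(id14) recv 90: fwd; pos4(id65) recv 71: fwd; pos6(id61) recv 65: fwd; pos1(id90) recv 61: drop
After round 2: 3 messages still in flight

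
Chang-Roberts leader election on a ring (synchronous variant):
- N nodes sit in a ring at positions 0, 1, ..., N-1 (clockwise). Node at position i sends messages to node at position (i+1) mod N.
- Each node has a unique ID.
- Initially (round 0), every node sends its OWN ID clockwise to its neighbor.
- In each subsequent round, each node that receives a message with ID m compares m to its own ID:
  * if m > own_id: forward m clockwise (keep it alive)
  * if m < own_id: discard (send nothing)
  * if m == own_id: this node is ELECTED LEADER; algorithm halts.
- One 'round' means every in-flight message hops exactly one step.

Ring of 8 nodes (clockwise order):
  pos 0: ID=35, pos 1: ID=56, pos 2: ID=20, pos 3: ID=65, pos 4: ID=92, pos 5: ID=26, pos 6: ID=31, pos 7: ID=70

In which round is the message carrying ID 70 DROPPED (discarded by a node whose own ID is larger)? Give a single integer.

Round 1: pos1(id56) recv 35: drop; pos2(id20) recv 56: fwd; pos3(id65) recv 20: drop; pos4(id92) recv 65: drop; pos5(id26) recv 92: fwd; pos6(id31) recv 26: drop; pos7(id70) recv 31: drop; pos0(id35) recv 70: fwd
Round 2: pos3(id65) recv 56: drop; pos6(id31) recv 92: fwd; pos1(id56) recv 70: fwd
Round 3: pos7(id70) recv 92: fwd; pos2(id20) recv 70: fwd
Round 4: pos0(id35) recv 92: fwd; pos3(id65) recv 70: fwd
Round 5: pos1(id56) recv 92: fwd; pos4(id92) recv 70: drop
Round 6: pos2(id20) recv 92: fwd
Round 7: pos3(id65) recv 92: fwd
Round 8: pos4(id92) recv 92: ELECTED
Message ID 70 originates at pos 7; dropped at pos 4 in round 5

Answer: 5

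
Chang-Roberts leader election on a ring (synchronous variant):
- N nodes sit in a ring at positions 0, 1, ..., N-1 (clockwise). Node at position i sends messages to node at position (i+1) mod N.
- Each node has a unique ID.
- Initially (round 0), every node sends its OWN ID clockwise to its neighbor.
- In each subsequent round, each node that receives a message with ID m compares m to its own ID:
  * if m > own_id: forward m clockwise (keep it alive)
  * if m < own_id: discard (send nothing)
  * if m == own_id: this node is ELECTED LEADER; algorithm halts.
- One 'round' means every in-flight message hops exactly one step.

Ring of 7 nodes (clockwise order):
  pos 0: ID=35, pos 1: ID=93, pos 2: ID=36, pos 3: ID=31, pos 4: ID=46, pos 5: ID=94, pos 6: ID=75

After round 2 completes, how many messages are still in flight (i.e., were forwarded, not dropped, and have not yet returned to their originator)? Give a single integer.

Answer: 2

Derivation:
Round 1: pos1(id93) recv 35: drop; pos2(id36) recv 93: fwd; pos3(id31) recv 36: fwd; pos4(id46) recv 31: drop; pos5(id94) recv 46: drop; pos6(id75) recv 94: fwd; pos0(id35) recv 75: fwd
Round 2: pos3(id31) recv 93: fwd; pos4(id46) recv 36: drop; pos0(id35) recv 94: fwd; pos1(id93) recv 75: drop
After round 2: 2 messages still in flight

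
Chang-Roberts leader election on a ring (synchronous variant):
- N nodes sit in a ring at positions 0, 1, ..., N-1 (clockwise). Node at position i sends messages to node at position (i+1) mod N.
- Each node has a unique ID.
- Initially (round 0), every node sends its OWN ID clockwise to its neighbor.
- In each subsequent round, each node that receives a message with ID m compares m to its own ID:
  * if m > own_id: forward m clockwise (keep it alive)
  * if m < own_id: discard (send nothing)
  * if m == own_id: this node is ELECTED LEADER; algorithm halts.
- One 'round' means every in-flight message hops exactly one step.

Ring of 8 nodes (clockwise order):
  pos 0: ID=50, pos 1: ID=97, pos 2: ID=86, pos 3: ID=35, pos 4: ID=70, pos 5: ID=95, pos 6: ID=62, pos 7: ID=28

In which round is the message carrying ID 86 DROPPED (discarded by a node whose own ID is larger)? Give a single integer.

Round 1: pos1(id97) recv 50: drop; pos2(id86) recv 97: fwd; pos3(id35) recv 86: fwd; pos4(id70) recv 35: drop; pos5(id95) recv 70: drop; pos6(id62) recv 95: fwd; pos7(id28) recv 62: fwd; pos0(id50) recv 28: drop
Round 2: pos3(id35) recv 97: fwd; pos4(id70) recv 86: fwd; pos7(id28) recv 95: fwd; pos0(id50) recv 62: fwd
Round 3: pos4(id70) recv 97: fwd; pos5(id95) recv 86: drop; pos0(id50) recv 95: fwd; pos1(id97) recv 62: drop
Round 4: pos5(id95) recv 97: fwd; pos1(id97) recv 95: drop
Round 5: pos6(id62) recv 97: fwd
Round 6: pos7(id28) recv 97: fwd
Round 7: pos0(id50) recv 97: fwd
Round 8: pos1(id97) recv 97: ELECTED
Message ID 86 originates at pos 2; dropped at pos 5 in round 3

Answer: 3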